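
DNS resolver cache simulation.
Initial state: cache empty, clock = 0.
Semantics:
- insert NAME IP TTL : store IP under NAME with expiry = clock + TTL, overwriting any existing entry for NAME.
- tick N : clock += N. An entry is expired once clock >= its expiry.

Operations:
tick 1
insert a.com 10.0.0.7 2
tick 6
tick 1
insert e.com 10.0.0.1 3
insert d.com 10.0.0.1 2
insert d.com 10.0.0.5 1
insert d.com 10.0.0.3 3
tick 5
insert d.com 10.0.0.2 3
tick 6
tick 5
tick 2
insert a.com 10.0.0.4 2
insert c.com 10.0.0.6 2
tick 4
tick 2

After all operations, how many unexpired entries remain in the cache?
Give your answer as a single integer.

Op 1: tick 1 -> clock=1.
Op 2: insert a.com -> 10.0.0.7 (expiry=1+2=3). clock=1
Op 3: tick 6 -> clock=7. purged={a.com}
Op 4: tick 1 -> clock=8.
Op 5: insert e.com -> 10.0.0.1 (expiry=8+3=11). clock=8
Op 6: insert d.com -> 10.0.0.1 (expiry=8+2=10). clock=8
Op 7: insert d.com -> 10.0.0.5 (expiry=8+1=9). clock=8
Op 8: insert d.com -> 10.0.0.3 (expiry=8+3=11). clock=8
Op 9: tick 5 -> clock=13. purged={d.com,e.com}
Op 10: insert d.com -> 10.0.0.2 (expiry=13+3=16). clock=13
Op 11: tick 6 -> clock=19. purged={d.com}
Op 12: tick 5 -> clock=24.
Op 13: tick 2 -> clock=26.
Op 14: insert a.com -> 10.0.0.4 (expiry=26+2=28). clock=26
Op 15: insert c.com -> 10.0.0.6 (expiry=26+2=28). clock=26
Op 16: tick 4 -> clock=30. purged={a.com,c.com}
Op 17: tick 2 -> clock=32.
Final cache (unexpired): {} -> size=0

Answer: 0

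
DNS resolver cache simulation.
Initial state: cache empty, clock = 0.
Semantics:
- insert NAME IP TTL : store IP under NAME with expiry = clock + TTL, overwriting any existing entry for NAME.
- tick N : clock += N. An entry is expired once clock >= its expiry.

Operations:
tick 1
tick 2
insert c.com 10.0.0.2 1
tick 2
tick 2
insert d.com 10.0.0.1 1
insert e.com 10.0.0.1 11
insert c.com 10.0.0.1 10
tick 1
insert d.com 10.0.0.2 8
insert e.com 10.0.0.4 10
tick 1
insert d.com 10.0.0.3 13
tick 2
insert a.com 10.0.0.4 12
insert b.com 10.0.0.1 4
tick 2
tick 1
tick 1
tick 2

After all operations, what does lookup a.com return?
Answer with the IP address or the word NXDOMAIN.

Answer: 10.0.0.4

Derivation:
Op 1: tick 1 -> clock=1.
Op 2: tick 2 -> clock=3.
Op 3: insert c.com -> 10.0.0.2 (expiry=3+1=4). clock=3
Op 4: tick 2 -> clock=5. purged={c.com}
Op 5: tick 2 -> clock=7.
Op 6: insert d.com -> 10.0.0.1 (expiry=7+1=8). clock=7
Op 7: insert e.com -> 10.0.0.1 (expiry=7+11=18). clock=7
Op 8: insert c.com -> 10.0.0.1 (expiry=7+10=17). clock=7
Op 9: tick 1 -> clock=8. purged={d.com}
Op 10: insert d.com -> 10.0.0.2 (expiry=8+8=16). clock=8
Op 11: insert e.com -> 10.0.0.4 (expiry=8+10=18). clock=8
Op 12: tick 1 -> clock=9.
Op 13: insert d.com -> 10.0.0.3 (expiry=9+13=22). clock=9
Op 14: tick 2 -> clock=11.
Op 15: insert a.com -> 10.0.0.4 (expiry=11+12=23). clock=11
Op 16: insert b.com -> 10.0.0.1 (expiry=11+4=15). clock=11
Op 17: tick 2 -> clock=13.
Op 18: tick 1 -> clock=14.
Op 19: tick 1 -> clock=15. purged={b.com}
Op 20: tick 2 -> clock=17. purged={c.com}
lookup a.com: present, ip=10.0.0.4 expiry=23 > clock=17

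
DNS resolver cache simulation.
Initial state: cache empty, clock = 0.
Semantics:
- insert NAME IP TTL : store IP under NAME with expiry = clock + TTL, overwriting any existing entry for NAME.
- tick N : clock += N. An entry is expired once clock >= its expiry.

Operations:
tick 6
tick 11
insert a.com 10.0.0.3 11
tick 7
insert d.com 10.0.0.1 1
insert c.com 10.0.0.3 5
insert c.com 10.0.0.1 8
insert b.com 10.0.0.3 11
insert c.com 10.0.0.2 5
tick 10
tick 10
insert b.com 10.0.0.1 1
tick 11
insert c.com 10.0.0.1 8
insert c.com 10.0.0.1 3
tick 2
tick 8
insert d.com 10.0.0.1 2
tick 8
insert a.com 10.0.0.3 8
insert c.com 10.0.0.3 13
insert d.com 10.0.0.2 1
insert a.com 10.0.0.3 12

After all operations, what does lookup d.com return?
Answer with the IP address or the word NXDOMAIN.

Op 1: tick 6 -> clock=6.
Op 2: tick 11 -> clock=17.
Op 3: insert a.com -> 10.0.0.3 (expiry=17+11=28). clock=17
Op 4: tick 7 -> clock=24.
Op 5: insert d.com -> 10.0.0.1 (expiry=24+1=25). clock=24
Op 6: insert c.com -> 10.0.0.3 (expiry=24+5=29). clock=24
Op 7: insert c.com -> 10.0.0.1 (expiry=24+8=32). clock=24
Op 8: insert b.com -> 10.0.0.3 (expiry=24+11=35). clock=24
Op 9: insert c.com -> 10.0.0.2 (expiry=24+5=29). clock=24
Op 10: tick 10 -> clock=34. purged={a.com,c.com,d.com}
Op 11: tick 10 -> clock=44. purged={b.com}
Op 12: insert b.com -> 10.0.0.1 (expiry=44+1=45). clock=44
Op 13: tick 11 -> clock=55. purged={b.com}
Op 14: insert c.com -> 10.0.0.1 (expiry=55+8=63). clock=55
Op 15: insert c.com -> 10.0.0.1 (expiry=55+3=58). clock=55
Op 16: tick 2 -> clock=57.
Op 17: tick 8 -> clock=65. purged={c.com}
Op 18: insert d.com -> 10.0.0.1 (expiry=65+2=67). clock=65
Op 19: tick 8 -> clock=73. purged={d.com}
Op 20: insert a.com -> 10.0.0.3 (expiry=73+8=81). clock=73
Op 21: insert c.com -> 10.0.0.3 (expiry=73+13=86). clock=73
Op 22: insert d.com -> 10.0.0.2 (expiry=73+1=74). clock=73
Op 23: insert a.com -> 10.0.0.3 (expiry=73+12=85). clock=73
lookup d.com: present, ip=10.0.0.2 expiry=74 > clock=73

Answer: 10.0.0.2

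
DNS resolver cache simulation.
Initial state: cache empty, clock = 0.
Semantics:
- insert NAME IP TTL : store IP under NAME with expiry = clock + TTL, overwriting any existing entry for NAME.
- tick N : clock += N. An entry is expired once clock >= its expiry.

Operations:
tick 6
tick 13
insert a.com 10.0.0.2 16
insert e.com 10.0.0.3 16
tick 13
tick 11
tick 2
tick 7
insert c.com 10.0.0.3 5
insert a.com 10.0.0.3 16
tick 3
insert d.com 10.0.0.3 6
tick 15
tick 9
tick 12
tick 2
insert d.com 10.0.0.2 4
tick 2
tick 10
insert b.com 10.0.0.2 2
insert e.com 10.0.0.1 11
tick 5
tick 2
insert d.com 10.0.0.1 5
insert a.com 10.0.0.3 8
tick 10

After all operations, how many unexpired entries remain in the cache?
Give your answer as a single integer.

Op 1: tick 6 -> clock=6.
Op 2: tick 13 -> clock=19.
Op 3: insert a.com -> 10.0.0.2 (expiry=19+16=35). clock=19
Op 4: insert e.com -> 10.0.0.3 (expiry=19+16=35). clock=19
Op 5: tick 13 -> clock=32.
Op 6: tick 11 -> clock=43. purged={a.com,e.com}
Op 7: tick 2 -> clock=45.
Op 8: tick 7 -> clock=52.
Op 9: insert c.com -> 10.0.0.3 (expiry=52+5=57). clock=52
Op 10: insert a.com -> 10.0.0.3 (expiry=52+16=68). clock=52
Op 11: tick 3 -> clock=55.
Op 12: insert d.com -> 10.0.0.3 (expiry=55+6=61). clock=55
Op 13: tick 15 -> clock=70. purged={a.com,c.com,d.com}
Op 14: tick 9 -> clock=79.
Op 15: tick 12 -> clock=91.
Op 16: tick 2 -> clock=93.
Op 17: insert d.com -> 10.0.0.2 (expiry=93+4=97). clock=93
Op 18: tick 2 -> clock=95.
Op 19: tick 10 -> clock=105. purged={d.com}
Op 20: insert b.com -> 10.0.0.2 (expiry=105+2=107). clock=105
Op 21: insert e.com -> 10.0.0.1 (expiry=105+11=116). clock=105
Op 22: tick 5 -> clock=110. purged={b.com}
Op 23: tick 2 -> clock=112.
Op 24: insert d.com -> 10.0.0.1 (expiry=112+5=117). clock=112
Op 25: insert a.com -> 10.0.0.3 (expiry=112+8=120). clock=112
Op 26: tick 10 -> clock=122. purged={a.com,d.com,e.com}
Final cache (unexpired): {} -> size=0

Answer: 0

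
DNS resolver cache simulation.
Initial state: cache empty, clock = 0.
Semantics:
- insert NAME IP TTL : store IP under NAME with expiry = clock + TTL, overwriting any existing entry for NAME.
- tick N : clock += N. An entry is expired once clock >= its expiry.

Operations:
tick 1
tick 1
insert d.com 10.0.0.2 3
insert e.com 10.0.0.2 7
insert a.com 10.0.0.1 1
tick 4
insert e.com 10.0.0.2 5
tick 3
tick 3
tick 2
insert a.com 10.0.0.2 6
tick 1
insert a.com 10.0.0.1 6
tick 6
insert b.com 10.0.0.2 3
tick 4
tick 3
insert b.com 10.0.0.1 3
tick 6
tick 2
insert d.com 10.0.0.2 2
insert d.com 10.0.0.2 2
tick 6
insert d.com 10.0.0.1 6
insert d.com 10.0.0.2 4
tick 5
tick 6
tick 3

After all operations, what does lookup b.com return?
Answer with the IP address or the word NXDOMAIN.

Op 1: tick 1 -> clock=1.
Op 2: tick 1 -> clock=2.
Op 3: insert d.com -> 10.0.0.2 (expiry=2+3=5). clock=2
Op 4: insert e.com -> 10.0.0.2 (expiry=2+7=9). clock=2
Op 5: insert a.com -> 10.0.0.1 (expiry=2+1=3). clock=2
Op 6: tick 4 -> clock=6. purged={a.com,d.com}
Op 7: insert e.com -> 10.0.0.2 (expiry=6+5=11). clock=6
Op 8: tick 3 -> clock=9.
Op 9: tick 3 -> clock=12. purged={e.com}
Op 10: tick 2 -> clock=14.
Op 11: insert a.com -> 10.0.0.2 (expiry=14+6=20). clock=14
Op 12: tick 1 -> clock=15.
Op 13: insert a.com -> 10.0.0.1 (expiry=15+6=21). clock=15
Op 14: tick 6 -> clock=21. purged={a.com}
Op 15: insert b.com -> 10.0.0.2 (expiry=21+3=24). clock=21
Op 16: tick 4 -> clock=25. purged={b.com}
Op 17: tick 3 -> clock=28.
Op 18: insert b.com -> 10.0.0.1 (expiry=28+3=31). clock=28
Op 19: tick 6 -> clock=34. purged={b.com}
Op 20: tick 2 -> clock=36.
Op 21: insert d.com -> 10.0.0.2 (expiry=36+2=38). clock=36
Op 22: insert d.com -> 10.0.0.2 (expiry=36+2=38). clock=36
Op 23: tick 6 -> clock=42. purged={d.com}
Op 24: insert d.com -> 10.0.0.1 (expiry=42+6=48). clock=42
Op 25: insert d.com -> 10.0.0.2 (expiry=42+4=46). clock=42
Op 26: tick 5 -> clock=47. purged={d.com}
Op 27: tick 6 -> clock=53.
Op 28: tick 3 -> clock=56.
lookup b.com: not in cache (expired or never inserted)

Answer: NXDOMAIN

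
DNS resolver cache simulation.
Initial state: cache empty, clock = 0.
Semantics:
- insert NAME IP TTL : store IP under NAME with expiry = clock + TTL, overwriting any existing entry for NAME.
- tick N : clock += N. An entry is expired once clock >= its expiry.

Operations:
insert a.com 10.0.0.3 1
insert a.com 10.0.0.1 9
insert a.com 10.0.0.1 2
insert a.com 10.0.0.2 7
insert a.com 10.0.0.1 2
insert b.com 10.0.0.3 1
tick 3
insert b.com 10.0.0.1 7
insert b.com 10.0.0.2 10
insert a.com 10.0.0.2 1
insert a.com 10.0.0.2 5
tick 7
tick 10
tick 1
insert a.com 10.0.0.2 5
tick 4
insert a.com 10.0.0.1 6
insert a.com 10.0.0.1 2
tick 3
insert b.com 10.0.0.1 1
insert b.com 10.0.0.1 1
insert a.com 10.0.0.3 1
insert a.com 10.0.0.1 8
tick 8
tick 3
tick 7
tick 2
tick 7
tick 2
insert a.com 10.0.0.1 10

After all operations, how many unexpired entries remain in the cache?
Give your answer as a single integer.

Answer: 1

Derivation:
Op 1: insert a.com -> 10.0.0.3 (expiry=0+1=1). clock=0
Op 2: insert a.com -> 10.0.0.1 (expiry=0+9=9). clock=0
Op 3: insert a.com -> 10.0.0.1 (expiry=0+2=2). clock=0
Op 4: insert a.com -> 10.0.0.2 (expiry=0+7=7). clock=0
Op 5: insert a.com -> 10.0.0.1 (expiry=0+2=2). clock=0
Op 6: insert b.com -> 10.0.0.3 (expiry=0+1=1). clock=0
Op 7: tick 3 -> clock=3. purged={a.com,b.com}
Op 8: insert b.com -> 10.0.0.1 (expiry=3+7=10). clock=3
Op 9: insert b.com -> 10.0.0.2 (expiry=3+10=13). clock=3
Op 10: insert a.com -> 10.0.0.2 (expiry=3+1=4). clock=3
Op 11: insert a.com -> 10.0.0.2 (expiry=3+5=8). clock=3
Op 12: tick 7 -> clock=10. purged={a.com}
Op 13: tick 10 -> clock=20. purged={b.com}
Op 14: tick 1 -> clock=21.
Op 15: insert a.com -> 10.0.0.2 (expiry=21+5=26). clock=21
Op 16: tick 4 -> clock=25.
Op 17: insert a.com -> 10.0.0.1 (expiry=25+6=31). clock=25
Op 18: insert a.com -> 10.0.0.1 (expiry=25+2=27). clock=25
Op 19: tick 3 -> clock=28. purged={a.com}
Op 20: insert b.com -> 10.0.0.1 (expiry=28+1=29). clock=28
Op 21: insert b.com -> 10.0.0.1 (expiry=28+1=29). clock=28
Op 22: insert a.com -> 10.0.0.3 (expiry=28+1=29). clock=28
Op 23: insert a.com -> 10.0.0.1 (expiry=28+8=36). clock=28
Op 24: tick 8 -> clock=36. purged={a.com,b.com}
Op 25: tick 3 -> clock=39.
Op 26: tick 7 -> clock=46.
Op 27: tick 2 -> clock=48.
Op 28: tick 7 -> clock=55.
Op 29: tick 2 -> clock=57.
Op 30: insert a.com -> 10.0.0.1 (expiry=57+10=67). clock=57
Final cache (unexpired): {a.com} -> size=1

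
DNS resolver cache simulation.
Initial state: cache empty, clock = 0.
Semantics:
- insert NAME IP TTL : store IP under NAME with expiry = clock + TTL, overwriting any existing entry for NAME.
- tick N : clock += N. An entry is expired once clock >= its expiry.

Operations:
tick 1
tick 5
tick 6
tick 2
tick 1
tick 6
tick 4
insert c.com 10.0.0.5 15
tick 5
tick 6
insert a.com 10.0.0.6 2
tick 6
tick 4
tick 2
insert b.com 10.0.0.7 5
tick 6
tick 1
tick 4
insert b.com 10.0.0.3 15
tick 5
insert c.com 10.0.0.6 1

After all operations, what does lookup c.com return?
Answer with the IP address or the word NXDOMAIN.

Op 1: tick 1 -> clock=1.
Op 2: tick 5 -> clock=6.
Op 3: tick 6 -> clock=12.
Op 4: tick 2 -> clock=14.
Op 5: tick 1 -> clock=15.
Op 6: tick 6 -> clock=21.
Op 7: tick 4 -> clock=25.
Op 8: insert c.com -> 10.0.0.5 (expiry=25+15=40). clock=25
Op 9: tick 5 -> clock=30.
Op 10: tick 6 -> clock=36.
Op 11: insert a.com -> 10.0.0.6 (expiry=36+2=38). clock=36
Op 12: tick 6 -> clock=42. purged={a.com,c.com}
Op 13: tick 4 -> clock=46.
Op 14: tick 2 -> clock=48.
Op 15: insert b.com -> 10.0.0.7 (expiry=48+5=53). clock=48
Op 16: tick 6 -> clock=54. purged={b.com}
Op 17: tick 1 -> clock=55.
Op 18: tick 4 -> clock=59.
Op 19: insert b.com -> 10.0.0.3 (expiry=59+15=74). clock=59
Op 20: tick 5 -> clock=64.
Op 21: insert c.com -> 10.0.0.6 (expiry=64+1=65). clock=64
lookup c.com: present, ip=10.0.0.6 expiry=65 > clock=64

Answer: 10.0.0.6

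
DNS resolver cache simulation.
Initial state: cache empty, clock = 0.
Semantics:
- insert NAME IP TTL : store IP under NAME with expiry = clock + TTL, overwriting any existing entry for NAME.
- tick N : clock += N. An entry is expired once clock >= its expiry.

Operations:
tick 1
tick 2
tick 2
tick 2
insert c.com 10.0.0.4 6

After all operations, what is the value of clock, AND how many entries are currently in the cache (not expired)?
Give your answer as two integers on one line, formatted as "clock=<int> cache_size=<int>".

Op 1: tick 1 -> clock=1.
Op 2: tick 2 -> clock=3.
Op 3: tick 2 -> clock=5.
Op 4: tick 2 -> clock=7.
Op 5: insert c.com -> 10.0.0.4 (expiry=7+6=13). clock=7
Final clock = 7
Final cache (unexpired): {c.com} -> size=1

Answer: clock=7 cache_size=1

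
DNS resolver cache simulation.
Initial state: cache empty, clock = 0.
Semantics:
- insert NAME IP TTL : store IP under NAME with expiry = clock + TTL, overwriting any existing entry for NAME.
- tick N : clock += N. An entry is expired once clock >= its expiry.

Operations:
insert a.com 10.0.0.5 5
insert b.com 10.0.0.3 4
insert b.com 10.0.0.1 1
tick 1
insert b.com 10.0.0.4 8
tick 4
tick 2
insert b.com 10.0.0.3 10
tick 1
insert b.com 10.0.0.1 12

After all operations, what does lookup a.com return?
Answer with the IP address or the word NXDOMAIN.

Op 1: insert a.com -> 10.0.0.5 (expiry=0+5=5). clock=0
Op 2: insert b.com -> 10.0.0.3 (expiry=0+4=4). clock=0
Op 3: insert b.com -> 10.0.0.1 (expiry=0+1=1). clock=0
Op 4: tick 1 -> clock=1. purged={b.com}
Op 5: insert b.com -> 10.0.0.4 (expiry=1+8=9). clock=1
Op 6: tick 4 -> clock=5. purged={a.com}
Op 7: tick 2 -> clock=7.
Op 8: insert b.com -> 10.0.0.3 (expiry=7+10=17). clock=7
Op 9: tick 1 -> clock=8.
Op 10: insert b.com -> 10.0.0.1 (expiry=8+12=20). clock=8
lookup a.com: not in cache (expired or never inserted)

Answer: NXDOMAIN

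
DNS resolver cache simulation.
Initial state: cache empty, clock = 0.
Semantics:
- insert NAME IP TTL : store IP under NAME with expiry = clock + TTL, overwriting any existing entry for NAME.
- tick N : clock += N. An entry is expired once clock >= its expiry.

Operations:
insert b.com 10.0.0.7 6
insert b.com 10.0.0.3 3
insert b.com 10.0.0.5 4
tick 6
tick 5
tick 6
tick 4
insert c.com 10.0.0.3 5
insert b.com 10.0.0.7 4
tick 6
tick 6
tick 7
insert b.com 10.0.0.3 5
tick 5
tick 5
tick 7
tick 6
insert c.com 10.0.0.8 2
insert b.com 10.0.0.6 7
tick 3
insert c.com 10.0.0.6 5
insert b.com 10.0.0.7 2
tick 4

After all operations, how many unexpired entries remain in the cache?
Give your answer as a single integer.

Op 1: insert b.com -> 10.0.0.7 (expiry=0+6=6). clock=0
Op 2: insert b.com -> 10.0.0.3 (expiry=0+3=3). clock=0
Op 3: insert b.com -> 10.0.0.5 (expiry=0+4=4). clock=0
Op 4: tick 6 -> clock=6. purged={b.com}
Op 5: tick 5 -> clock=11.
Op 6: tick 6 -> clock=17.
Op 7: tick 4 -> clock=21.
Op 8: insert c.com -> 10.0.0.3 (expiry=21+5=26). clock=21
Op 9: insert b.com -> 10.0.0.7 (expiry=21+4=25). clock=21
Op 10: tick 6 -> clock=27. purged={b.com,c.com}
Op 11: tick 6 -> clock=33.
Op 12: tick 7 -> clock=40.
Op 13: insert b.com -> 10.0.0.3 (expiry=40+5=45). clock=40
Op 14: tick 5 -> clock=45. purged={b.com}
Op 15: tick 5 -> clock=50.
Op 16: tick 7 -> clock=57.
Op 17: tick 6 -> clock=63.
Op 18: insert c.com -> 10.0.0.8 (expiry=63+2=65). clock=63
Op 19: insert b.com -> 10.0.0.6 (expiry=63+7=70). clock=63
Op 20: tick 3 -> clock=66. purged={c.com}
Op 21: insert c.com -> 10.0.0.6 (expiry=66+5=71). clock=66
Op 22: insert b.com -> 10.0.0.7 (expiry=66+2=68). clock=66
Op 23: tick 4 -> clock=70. purged={b.com}
Final cache (unexpired): {c.com} -> size=1

Answer: 1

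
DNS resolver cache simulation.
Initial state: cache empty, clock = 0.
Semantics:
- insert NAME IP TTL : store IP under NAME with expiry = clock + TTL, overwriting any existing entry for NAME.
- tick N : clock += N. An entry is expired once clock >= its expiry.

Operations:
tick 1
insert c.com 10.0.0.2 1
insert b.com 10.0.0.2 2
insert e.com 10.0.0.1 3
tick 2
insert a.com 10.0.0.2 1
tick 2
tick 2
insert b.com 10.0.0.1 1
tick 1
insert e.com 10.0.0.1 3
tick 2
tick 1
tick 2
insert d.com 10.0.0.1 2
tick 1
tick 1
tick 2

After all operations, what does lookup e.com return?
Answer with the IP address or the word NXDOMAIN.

Answer: NXDOMAIN

Derivation:
Op 1: tick 1 -> clock=1.
Op 2: insert c.com -> 10.0.0.2 (expiry=1+1=2). clock=1
Op 3: insert b.com -> 10.0.0.2 (expiry=1+2=3). clock=1
Op 4: insert e.com -> 10.0.0.1 (expiry=1+3=4). clock=1
Op 5: tick 2 -> clock=3. purged={b.com,c.com}
Op 6: insert a.com -> 10.0.0.2 (expiry=3+1=4). clock=3
Op 7: tick 2 -> clock=5. purged={a.com,e.com}
Op 8: tick 2 -> clock=7.
Op 9: insert b.com -> 10.0.0.1 (expiry=7+1=8). clock=7
Op 10: tick 1 -> clock=8. purged={b.com}
Op 11: insert e.com -> 10.0.0.1 (expiry=8+3=11). clock=8
Op 12: tick 2 -> clock=10.
Op 13: tick 1 -> clock=11. purged={e.com}
Op 14: tick 2 -> clock=13.
Op 15: insert d.com -> 10.0.0.1 (expiry=13+2=15). clock=13
Op 16: tick 1 -> clock=14.
Op 17: tick 1 -> clock=15. purged={d.com}
Op 18: tick 2 -> clock=17.
lookup e.com: not in cache (expired or never inserted)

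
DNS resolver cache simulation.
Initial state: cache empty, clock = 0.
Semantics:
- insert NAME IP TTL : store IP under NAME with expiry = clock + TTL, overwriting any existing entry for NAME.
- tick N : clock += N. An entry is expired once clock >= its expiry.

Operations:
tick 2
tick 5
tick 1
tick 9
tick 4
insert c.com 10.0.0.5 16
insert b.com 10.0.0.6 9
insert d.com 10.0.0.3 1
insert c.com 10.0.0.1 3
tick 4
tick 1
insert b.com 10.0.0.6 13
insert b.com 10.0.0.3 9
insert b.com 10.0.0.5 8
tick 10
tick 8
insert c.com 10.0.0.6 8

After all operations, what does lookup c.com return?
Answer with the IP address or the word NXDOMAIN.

Answer: 10.0.0.6

Derivation:
Op 1: tick 2 -> clock=2.
Op 2: tick 5 -> clock=7.
Op 3: tick 1 -> clock=8.
Op 4: tick 9 -> clock=17.
Op 5: tick 4 -> clock=21.
Op 6: insert c.com -> 10.0.0.5 (expiry=21+16=37). clock=21
Op 7: insert b.com -> 10.0.0.6 (expiry=21+9=30). clock=21
Op 8: insert d.com -> 10.0.0.3 (expiry=21+1=22). clock=21
Op 9: insert c.com -> 10.0.0.1 (expiry=21+3=24). clock=21
Op 10: tick 4 -> clock=25. purged={c.com,d.com}
Op 11: tick 1 -> clock=26.
Op 12: insert b.com -> 10.0.0.6 (expiry=26+13=39). clock=26
Op 13: insert b.com -> 10.0.0.3 (expiry=26+9=35). clock=26
Op 14: insert b.com -> 10.0.0.5 (expiry=26+8=34). clock=26
Op 15: tick 10 -> clock=36. purged={b.com}
Op 16: tick 8 -> clock=44.
Op 17: insert c.com -> 10.0.0.6 (expiry=44+8=52). clock=44
lookup c.com: present, ip=10.0.0.6 expiry=52 > clock=44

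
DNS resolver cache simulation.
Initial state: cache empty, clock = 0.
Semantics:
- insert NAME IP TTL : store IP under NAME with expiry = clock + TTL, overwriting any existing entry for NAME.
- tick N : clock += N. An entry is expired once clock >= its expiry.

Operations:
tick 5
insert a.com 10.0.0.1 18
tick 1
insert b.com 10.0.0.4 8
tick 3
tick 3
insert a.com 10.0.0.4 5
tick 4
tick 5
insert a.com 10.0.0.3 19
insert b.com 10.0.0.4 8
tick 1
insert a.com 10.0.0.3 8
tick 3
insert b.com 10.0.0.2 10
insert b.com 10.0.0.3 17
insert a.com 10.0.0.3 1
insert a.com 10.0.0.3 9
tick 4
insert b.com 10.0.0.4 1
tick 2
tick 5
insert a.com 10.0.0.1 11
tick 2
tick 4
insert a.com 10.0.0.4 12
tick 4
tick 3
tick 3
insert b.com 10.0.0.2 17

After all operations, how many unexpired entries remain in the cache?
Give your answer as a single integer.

Answer: 2

Derivation:
Op 1: tick 5 -> clock=5.
Op 2: insert a.com -> 10.0.0.1 (expiry=5+18=23). clock=5
Op 3: tick 1 -> clock=6.
Op 4: insert b.com -> 10.0.0.4 (expiry=6+8=14). clock=6
Op 5: tick 3 -> clock=9.
Op 6: tick 3 -> clock=12.
Op 7: insert a.com -> 10.0.0.4 (expiry=12+5=17). clock=12
Op 8: tick 4 -> clock=16. purged={b.com}
Op 9: tick 5 -> clock=21. purged={a.com}
Op 10: insert a.com -> 10.0.0.3 (expiry=21+19=40). clock=21
Op 11: insert b.com -> 10.0.0.4 (expiry=21+8=29). clock=21
Op 12: tick 1 -> clock=22.
Op 13: insert a.com -> 10.0.0.3 (expiry=22+8=30). clock=22
Op 14: tick 3 -> clock=25.
Op 15: insert b.com -> 10.0.0.2 (expiry=25+10=35). clock=25
Op 16: insert b.com -> 10.0.0.3 (expiry=25+17=42). clock=25
Op 17: insert a.com -> 10.0.0.3 (expiry=25+1=26). clock=25
Op 18: insert a.com -> 10.0.0.3 (expiry=25+9=34). clock=25
Op 19: tick 4 -> clock=29.
Op 20: insert b.com -> 10.0.0.4 (expiry=29+1=30). clock=29
Op 21: tick 2 -> clock=31. purged={b.com}
Op 22: tick 5 -> clock=36. purged={a.com}
Op 23: insert a.com -> 10.0.0.1 (expiry=36+11=47). clock=36
Op 24: tick 2 -> clock=38.
Op 25: tick 4 -> clock=42.
Op 26: insert a.com -> 10.0.0.4 (expiry=42+12=54). clock=42
Op 27: tick 4 -> clock=46.
Op 28: tick 3 -> clock=49.
Op 29: tick 3 -> clock=52.
Op 30: insert b.com -> 10.0.0.2 (expiry=52+17=69). clock=52
Final cache (unexpired): {a.com,b.com} -> size=2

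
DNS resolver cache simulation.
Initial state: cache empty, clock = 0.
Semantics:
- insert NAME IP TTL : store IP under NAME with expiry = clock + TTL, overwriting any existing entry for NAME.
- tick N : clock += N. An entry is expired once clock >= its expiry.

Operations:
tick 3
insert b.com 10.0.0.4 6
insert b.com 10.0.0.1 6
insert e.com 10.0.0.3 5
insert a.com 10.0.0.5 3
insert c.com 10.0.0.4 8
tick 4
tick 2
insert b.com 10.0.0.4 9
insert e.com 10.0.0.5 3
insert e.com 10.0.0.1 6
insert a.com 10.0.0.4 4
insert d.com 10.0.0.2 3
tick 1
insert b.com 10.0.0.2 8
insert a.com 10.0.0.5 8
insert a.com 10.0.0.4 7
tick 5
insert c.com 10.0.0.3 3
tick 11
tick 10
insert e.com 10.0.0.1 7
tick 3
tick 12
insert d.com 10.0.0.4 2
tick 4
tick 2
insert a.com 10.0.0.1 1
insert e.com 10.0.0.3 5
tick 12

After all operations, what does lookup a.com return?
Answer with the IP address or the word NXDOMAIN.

Answer: NXDOMAIN

Derivation:
Op 1: tick 3 -> clock=3.
Op 2: insert b.com -> 10.0.0.4 (expiry=3+6=9). clock=3
Op 3: insert b.com -> 10.0.0.1 (expiry=3+6=9). clock=3
Op 4: insert e.com -> 10.0.0.3 (expiry=3+5=8). clock=3
Op 5: insert a.com -> 10.0.0.5 (expiry=3+3=6). clock=3
Op 6: insert c.com -> 10.0.0.4 (expiry=3+8=11). clock=3
Op 7: tick 4 -> clock=7. purged={a.com}
Op 8: tick 2 -> clock=9. purged={b.com,e.com}
Op 9: insert b.com -> 10.0.0.4 (expiry=9+9=18). clock=9
Op 10: insert e.com -> 10.0.0.5 (expiry=9+3=12). clock=9
Op 11: insert e.com -> 10.0.0.1 (expiry=9+6=15). clock=9
Op 12: insert a.com -> 10.0.0.4 (expiry=9+4=13). clock=9
Op 13: insert d.com -> 10.0.0.2 (expiry=9+3=12). clock=9
Op 14: tick 1 -> clock=10.
Op 15: insert b.com -> 10.0.0.2 (expiry=10+8=18). clock=10
Op 16: insert a.com -> 10.0.0.5 (expiry=10+8=18). clock=10
Op 17: insert a.com -> 10.0.0.4 (expiry=10+7=17). clock=10
Op 18: tick 5 -> clock=15. purged={c.com,d.com,e.com}
Op 19: insert c.com -> 10.0.0.3 (expiry=15+3=18). clock=15
Op 20: tick 11 -> clock=26. purged={a.com,b.com,c.com}
Op 21: tick 10 -> clock=36.
Op 22: insert e.com -> 10.0.0.1 (expiry=36+7=43). clock=36
Op 23: tick 3 -> clock=39.
Op 24: tick 12 -> clock=51. purged={e.com}
Op 25: insert d.com -> 10.0.0.4 (expiry=51+2=53). clock=51
Op 26: tick 4 -> clock=55. purged={d.com}
Op 27: tick 2 -> clock=57.
Op 28: insert a.com -> 10.0.0.1 (expiry=57+1=58). clock=57
Op 29: insert e.com -> 10.0.0.3 (expiry=57+5=62). clock=57
Op 30: tick 12 -> clock=69. purged={a.com,e.com}
lookup a.com: not in cache (expired or never inserted)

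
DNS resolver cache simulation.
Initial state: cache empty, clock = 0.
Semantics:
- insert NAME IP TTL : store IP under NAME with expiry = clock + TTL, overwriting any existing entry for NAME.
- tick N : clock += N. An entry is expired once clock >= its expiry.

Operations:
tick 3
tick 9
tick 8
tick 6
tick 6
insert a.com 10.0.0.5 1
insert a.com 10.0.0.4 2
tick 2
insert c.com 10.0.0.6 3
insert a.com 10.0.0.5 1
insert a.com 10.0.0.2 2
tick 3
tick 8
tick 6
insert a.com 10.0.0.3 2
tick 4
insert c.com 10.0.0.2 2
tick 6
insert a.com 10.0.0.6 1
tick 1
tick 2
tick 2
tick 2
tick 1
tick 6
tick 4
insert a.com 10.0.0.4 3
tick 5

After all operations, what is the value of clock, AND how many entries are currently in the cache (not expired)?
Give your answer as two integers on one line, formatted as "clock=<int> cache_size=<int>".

Op 1: tick 3 -> clock=3.
Op 2: tick 9 -> clock=12.
Op 3: tick 8 -> clock=20.
Op 4: tick 6 -> clock=26.
Op 5: tick 6 -> clock=32.
Op 6: insert a.com -> 10.0.0.5 (expiry=32+1=33). clock=32
Op 7: insert a.com -> 10.0.0.4 (expiry=32+2=34). clock=32
Op 8: tick 2 -> clock=34. purged={a.com}
Op 9: insert c.com -> 10.0.0.6 (expiry=34+3=37). clock=34
Op 10: insert a.com -> 10.0.0.5 (expiry=34+1=35). clock=34
Op 11: insert a.com -> 10.0.0.2 (expiry=34+2=36). clock=34
Op 12: tick 3 -> clock=37. purged={a.com,c.com}
Op 13: tick 8 -> clock=45.
Op 14: tick 6 -> clock=51.
Op 15: insert a.com -> 10.0.0.3 (expiry=51+2=53). clock=51
Op 16: tick 4 -> clock=55. purged={a.com}
Op 17: insert c.com -> 10.0.0.2 (expiry=55+2=57). clock=55
Op 18: tick 6 -> clock=61. purged={c.com}
Op 19: insert a.com -> 10.0.0.6 (expiry=61+1=62). clock=61
Op 20: tick 1 -> clock=62. purged={a.com}
Op 21: tick 2 -> clock=64.
Op 22: tick 2 -> clock=66.
Op 23: tick 2 -> clock=68.
Op 24: tick 1 -> clock=69.
Op 25: tick 6 -> clock=75.
Op 26: tick 4 -> clock=79.
Op 27: insert a.com -> 10.0.0.4 (expiry=79+3=82). clock=79
Op 28: tick 5 -> clock=84. purged={a.com}
Final clock = 84
Final cache (unexpired): {} -> size=0

Answer: clock=84 cache_size=0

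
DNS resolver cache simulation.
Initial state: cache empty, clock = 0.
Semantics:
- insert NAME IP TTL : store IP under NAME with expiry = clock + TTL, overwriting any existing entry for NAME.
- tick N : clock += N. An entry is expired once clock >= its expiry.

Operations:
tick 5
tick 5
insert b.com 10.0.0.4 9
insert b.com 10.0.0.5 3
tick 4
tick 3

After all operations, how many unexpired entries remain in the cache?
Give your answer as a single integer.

Op 1: tick 5 -> clock=5.
Op 2: tick 5 -> clock=10.
Op 3: insert b.com -> 10.0.0.4 (expiry=10+9=19). clock=10
Op 4: insert b.com -> 10.0.0.5 (expiry=10+3=13). clock=10
Op 5: tick 4 -> clock=14. purged={b.com}
Op 6: tick 3 -> clock=17.
Final cache (unexpired): {} -> size=0

Answer: 0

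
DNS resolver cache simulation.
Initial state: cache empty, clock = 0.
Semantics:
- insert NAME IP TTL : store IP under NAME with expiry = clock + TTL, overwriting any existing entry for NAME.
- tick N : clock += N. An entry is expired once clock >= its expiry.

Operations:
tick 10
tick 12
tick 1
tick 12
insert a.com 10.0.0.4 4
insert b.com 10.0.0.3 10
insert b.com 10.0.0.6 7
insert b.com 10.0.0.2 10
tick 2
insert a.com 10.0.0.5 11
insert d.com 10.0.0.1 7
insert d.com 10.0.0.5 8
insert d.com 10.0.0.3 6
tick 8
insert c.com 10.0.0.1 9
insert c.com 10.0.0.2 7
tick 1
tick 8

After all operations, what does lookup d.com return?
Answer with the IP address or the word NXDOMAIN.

Op 1: tick 10 -> clock=10.
Op 2: tick 12 -> clock=22.
Op 3: tick 1 -> clock=23.
Op 4: tick 12 -> clock=35.
Op 5: insert a.com -> 10.0.0.4 (expiry=35+4=39). clock=35
Op 6: insert b.com -> 10.0.0.3 (expiry=35+10=45). clock=35
Op 7: insert b.com -> 10.0.0.6 (expiry=35+7=42). clock=35
Op 8: insert b.com -> 10.0.0.2 (expiry=35+10=45). clock=35
Op 9: tick 2 -> clock=37.
Op 10: insert a.com -> 10.0.0.5 (expiry=37+11=48). clock=37
Op 11: insert d.com -> 10.0.0.1 (expiry=37+7=44). clock=37
Op 12: insert d.com -> 10.0.0.5 (expiry=37+8=45). clock=37
Op 13: insert d.com -> 10.0.0.3 (expiry=37+6=43). clock=37
Op 14: tick 8 -> clock=45. purged={b.com,d.com}
Op 15: insert c.com -> 10.0.0.1 (expiry=45+9=54). clock=45
Op 16: insert c.com -> 10.0.0.2 (expiry=45+7=52). clock=45
Op 17: tick 1 -> clock=46.
Op 18: tick 8 -> clock=54. purged={a.com,c.com}
lookup d.com: not in cache (expired or never inserted)

Answer: NXDOMAIN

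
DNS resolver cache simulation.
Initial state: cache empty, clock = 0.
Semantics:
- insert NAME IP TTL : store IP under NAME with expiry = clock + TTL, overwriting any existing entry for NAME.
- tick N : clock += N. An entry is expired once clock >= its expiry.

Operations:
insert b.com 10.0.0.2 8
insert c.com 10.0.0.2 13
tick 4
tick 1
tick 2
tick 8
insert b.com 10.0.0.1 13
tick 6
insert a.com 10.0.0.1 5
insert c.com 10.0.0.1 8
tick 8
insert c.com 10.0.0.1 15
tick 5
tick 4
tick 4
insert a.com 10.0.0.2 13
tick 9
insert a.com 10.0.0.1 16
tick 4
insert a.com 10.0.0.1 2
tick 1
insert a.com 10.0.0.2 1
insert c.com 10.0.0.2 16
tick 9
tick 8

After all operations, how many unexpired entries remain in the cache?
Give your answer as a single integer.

Answer: 0

Derivation:
Op 1: insert b.com -> 10.0.0.2 (expiry=0+8=8). clock=0
Op 2: insert c.com -> 10.0.0.2 (expiry=0+13=13). clock=0
Op 3: tick 4 -> clock=4.
Op 4: tick 1 -> clock=5.
Op 5: tick 2 -> clock=7.
Op 6: tick 8 -> clock=15. purged={b.com,c.com}
Op 7: insert b.com -> 10.0.0.1 (expiry=15+13=28). clock=15
Op 8: tick 6 -> clock=21.
Op 9: insert a.com -> 10.0.0.1 (expiry=21+5=26). clock=21
Op 10: insert c.com -> 10.0.0.1 (expiry=21+8=29). clock=21
Op 11: tick 8 -> clock=29. purged={a.com,b.com,c.com}
Op 12: insert c.com -> 10.0.0.1 (expiry=29+15=44). clock=29
Op 13: tick 5 -> clock=34.
Op 14: tick 4 -> clock=38.
Op 15: tick 4 -> clock=42.
Op 16: insert a.com -> 10.0.0.2 (expiry=42+13=55). clock=42
Op 17: tick 9 -> clock=51. purged={c.com}
Op 18: insert a.com -> 10.0.0.1 (expiry=51+16=67). clock=51
Op 19: tick 4 -> clock=55.
Op 20: insert a.com -> 10.0.0.1 (expiry=55+2=57). clock=55
Op 21: tick 1 -> clock=56.
Op 22: insert a.com -> 10.0.0.2 (expiry=56+1=57). clock=56
Op 23: insert c.com -> 10.0.0.2 (expiry=56+16=72). clock=56
Op 24: tick 9 -> clock=65. purged={a.com}
Op 25: tick 8 -> clock=73. purged={c.com}
Final cache (unexpired): {} -> size=0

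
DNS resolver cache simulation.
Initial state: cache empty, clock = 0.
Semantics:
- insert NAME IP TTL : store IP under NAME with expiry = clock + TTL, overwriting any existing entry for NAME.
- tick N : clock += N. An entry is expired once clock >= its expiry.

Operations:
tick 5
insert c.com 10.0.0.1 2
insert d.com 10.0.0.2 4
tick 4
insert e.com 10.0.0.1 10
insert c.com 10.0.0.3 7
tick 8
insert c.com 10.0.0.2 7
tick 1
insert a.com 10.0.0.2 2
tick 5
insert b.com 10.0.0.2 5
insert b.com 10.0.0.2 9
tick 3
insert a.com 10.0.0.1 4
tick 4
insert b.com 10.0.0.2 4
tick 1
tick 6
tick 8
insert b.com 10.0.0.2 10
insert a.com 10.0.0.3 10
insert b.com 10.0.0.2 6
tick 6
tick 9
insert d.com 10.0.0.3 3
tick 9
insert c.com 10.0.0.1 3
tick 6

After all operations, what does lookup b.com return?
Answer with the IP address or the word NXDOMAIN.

Op 1: tick 5 -> clock=5.
Op 2: insert c.com -> 10.0.0.1 (expiry=5+2=7). clock=5
Op 3: insert d.com -> 10.0.0.2 (expiry=5+4=9). clock=5
Op 4: tick 4 -> clock=9. purged={c.com,d.com}
Op 5: insert e.com -> 10.0.0.1 (expiry=9+10=19). clock=9
Op 6: insert c.com -> 10.0.0.3 (expiry=9+7=16). clock=9
Op 7: tick 8 -> clock=17. purged={c.com}
Op 8: insert c.com -> 10.0.0.2 (expiry=17+7=24). clock=17
Op 9: tick 1 -> clock=18.
Op 10: insert a.com -> 10.0.0.2 (expiry=18+2=20). clock=18
Op 11: tick 5 -> clock=23. purged={a.com,e.com}
Op 12: insert b.com -> 10.0.0.2 (expiry=23+5=28). clock=23
Op 13: insert b.com -> 10.0.0.2 (expiry=23+9=32). clock=23
Op 14: tick 3 -> clock=26. purged={c.com}
Op 15: insert a.com -> 10.0.0.1 (expiry=26+4=30). clock=26
Op 16: tick 4 -> clock=30. purged={a.com}
Op 17: insert b.com -> 10.0.0.2 (expiry=30+4=34). clock=30
Op 18: tick 1 -> clock=31.
Op 19: tick 6 -> clock=37. purged={b.com}
Op 20: tick 8 -> clock=45.
Op 21: insert b.com -> 10.0.0.2 (expiry=45+10=55). clock=45
Op 22: insert a.com -> 10.0.0.3 (expiry=45+10=55). clock=45
Op 23: insert b.com -> 10.0.0.2 (expiry=45+6=51). clock=45
Op 24: tick 6 -> clock=51. purged={b.com}
Op 25: tick 9 -> clock=60. purged={a.com}
Op 26: insert d.com -> 10.0.0.3 (expiry=60+3=63). clock=60
Op 27: tick 9 -> clock=69. purged={d.com}
Op 28: insert c.com -> 10.0.0.1 (expiry=69+3=72). clock=69
Op 29: tick 6 -> clock=75. purged={c.com}
lookup b.com: not in cache (expired or never inserted)

Answer: NXDOMAIN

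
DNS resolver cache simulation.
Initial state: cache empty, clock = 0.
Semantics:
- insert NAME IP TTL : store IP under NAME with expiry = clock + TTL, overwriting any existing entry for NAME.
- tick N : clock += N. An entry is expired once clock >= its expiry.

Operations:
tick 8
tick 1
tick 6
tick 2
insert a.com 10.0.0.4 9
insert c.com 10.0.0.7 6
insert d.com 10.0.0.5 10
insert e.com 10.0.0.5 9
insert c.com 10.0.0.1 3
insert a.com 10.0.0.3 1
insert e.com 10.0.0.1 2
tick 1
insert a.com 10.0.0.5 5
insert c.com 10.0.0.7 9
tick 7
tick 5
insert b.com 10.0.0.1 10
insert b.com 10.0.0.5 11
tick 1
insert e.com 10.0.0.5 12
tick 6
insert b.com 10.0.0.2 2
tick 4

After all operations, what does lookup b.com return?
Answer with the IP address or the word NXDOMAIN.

Op 1: tick 8 -> clock=8.
Op 2: tick 1 -> clock=9.
Op 3: tick 6 -> clock=15.
Op 4: tick 2 -> clock=17.
Op 5: insert a.com -> 10.0.0.4 (expiry=17+9=26). clock=17
Op 6: insert c.com -> 10.0.0.7 (expiry=17+6=23). clock=17
Op 7: insert d.com -> 10.0.0.5 (expiry=17+10=27). clock=17
Op 8: insert e.com -> 10.0.0.5 (expiry=17+9=26). clock=17
Op 9: insert c.com -> 10.0.0.1 (expiry=17+3=20). clock=17
Op 10: insert a.com -> 10.0.0.3 (expiry=17+1=18). clock=17
Op 11: insert e.com -> 10.0.0.1 (expiry=17+2=19). clock=17
Op 12: tick 1 -> clock=18. purged={a.com}
Op 13: insert a.com -> 10.0.0.5 (expiry=18+5=23). clock=18
Op 14: insert c.com -> 10.0.0.7 (expiry=18+9=27). clock=18
Op 15: tick 7 -> clock=25. purged={a.com,e.com}
Op 16: tick 5 -> clock=30. purged={c.com,d.com}
Op 17: insert b.com -> 10.0.0.1 (expiry=30+10=40). clock=30
Op 18: insert b.com -> 10.0.0.5 (expiry=30+11=41). clock=30
Op 19: tick 1 -> clock=31.
Op 20: insert e.com -> 10.0.0.5 (expiry=31+12=43). clock=31
Op 21: tick 6 -> clock=37.
Op 22: insert b.com -> 10.0.0.2 (expiry=37+2=39). clock=37
Op 23: tick 4 -> clock=41. purged={b.com}
lookup b.com: not in cache (expired or never inserted)

Answer: NXDOMAIN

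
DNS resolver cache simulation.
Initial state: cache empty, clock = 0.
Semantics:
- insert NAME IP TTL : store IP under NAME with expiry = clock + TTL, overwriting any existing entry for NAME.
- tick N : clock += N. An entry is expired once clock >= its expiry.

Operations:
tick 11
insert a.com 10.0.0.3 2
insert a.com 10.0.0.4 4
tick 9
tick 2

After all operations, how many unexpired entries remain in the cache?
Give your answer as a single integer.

Answer: 0

Derivation:
Op 1: tick 11 -> clock=11.
Op 2: insert a.com -> 10.0.0.3 (expiry=11+2=13). clock=11
Op 3: insert a.com -> 10.0.0.4 (expiry=11+4=15). clock=11
Op 4: tick 9 -> clock=20. purged={a.com}
Op 5: tick 2 -> clock=22.
Final cache (unexpired): {} -> size=0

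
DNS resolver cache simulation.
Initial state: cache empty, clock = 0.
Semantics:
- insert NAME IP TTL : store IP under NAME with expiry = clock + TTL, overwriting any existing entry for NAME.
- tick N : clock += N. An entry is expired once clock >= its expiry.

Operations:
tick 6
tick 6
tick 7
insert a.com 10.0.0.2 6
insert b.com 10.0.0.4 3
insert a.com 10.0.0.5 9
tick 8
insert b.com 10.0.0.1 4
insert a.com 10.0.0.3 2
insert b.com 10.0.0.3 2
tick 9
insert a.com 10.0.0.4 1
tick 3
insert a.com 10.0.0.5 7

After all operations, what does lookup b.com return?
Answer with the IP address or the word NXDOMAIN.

Op 1: tick 6 -> clock=6.
Op 2: tick 6 -> clock=12.
Op 3: tick 7 -> clock=19.
Op 4: insert a.com -> 10.0.0.2 (expiry=19+6=25). clock=19
Op 5: insert b.com -> 10.0.0.4 (expiry=19+3=22). clock=19
Op 6: insert a.com -> 10.0.0.5 (expiry=19+9=28). clock=19
Op 7: tick 8 -> clock=27. purged={b.com}
Op 8: insert b.com -> 10.0.0.1 (expiry=27+4=31). clock=27
Op 9: insert a.com -> 10.0.0.3 (expiry=27+2=29). clock=27
Op 10: insert b.com -> 10.0.0.3 (expiry=27+2=29). clock=27
Op 11: tick 9 -> clock=36. purged={a.com,b.com}
Op 12: insert a.com -> 10.0.0.4 (expiry=36+1=37). clock=36
Op 13: tick 3 -> clock=39. purged={a.com}
Op 14: insert a.com -> 10.0.0.5 (expiry=39+7=46). clock=39
lookup b.com: not in cache (expired or never inserted)

Answer: NXDOMAIN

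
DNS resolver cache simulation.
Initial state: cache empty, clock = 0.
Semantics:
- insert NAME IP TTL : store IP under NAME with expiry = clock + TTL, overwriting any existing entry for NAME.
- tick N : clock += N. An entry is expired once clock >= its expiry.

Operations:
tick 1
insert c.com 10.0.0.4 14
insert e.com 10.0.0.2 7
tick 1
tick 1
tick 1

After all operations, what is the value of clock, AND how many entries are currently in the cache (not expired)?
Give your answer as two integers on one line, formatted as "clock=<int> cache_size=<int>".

Answer: clock=4 cache_size=2

Derivation:
Op 1: tick 1 -> clock=1.
Op 2: insert c.com -> 10.0.0.4 (expiry=1+14=15). clock=1
Op 3: insert e.com -> 10.0.0.2 (expiry=1+7=8). clock=1
Op 4: tick 1 -> clock=2.
Op 5: tick 1 -> clock=3.
Op 6: tick 1 -> clock=4.
Final clock = 4
Final cache (unexpired): {c.com,e.com} -> size=2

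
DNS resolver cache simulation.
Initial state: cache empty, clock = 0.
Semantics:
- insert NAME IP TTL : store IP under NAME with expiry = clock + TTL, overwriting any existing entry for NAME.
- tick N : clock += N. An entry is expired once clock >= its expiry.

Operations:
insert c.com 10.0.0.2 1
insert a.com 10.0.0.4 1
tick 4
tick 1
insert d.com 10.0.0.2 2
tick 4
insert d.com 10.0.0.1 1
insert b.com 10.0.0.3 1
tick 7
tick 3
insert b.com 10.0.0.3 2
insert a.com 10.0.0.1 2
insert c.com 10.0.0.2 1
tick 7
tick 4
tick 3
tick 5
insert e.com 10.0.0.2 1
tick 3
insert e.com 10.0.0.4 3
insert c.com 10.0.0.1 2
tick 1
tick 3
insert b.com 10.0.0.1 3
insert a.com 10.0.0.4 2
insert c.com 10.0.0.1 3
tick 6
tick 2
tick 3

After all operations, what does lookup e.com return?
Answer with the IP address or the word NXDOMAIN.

Answer: NXDOMAIN

Derivation:
Op 1: insert c.com -> 10.0.0.2 (expiry=0+1=1). clock=0
Op 2: insert a.com -> 10.0.0.4 (expiry=0+1=1). clock=0
Op 3: tick 4 -> clock=4. purged={a.com,c.com}
Op 4: tick 1 -> clock=5.
Op 5: insert d.com -> 10.0.0.2 (expiry=5+2=7). clock=5
Op 6: tick 4 -> clock=9. purged={d.com}
Op 7: insert d.com -> 10.0.0.1 (expiry=9+1=10). clock=9
Op 8: insert b.com -> 10.0.0.3 (expiry=9+1=10). clock=9
Op 9: tick 7 -> clock=16. purged={b.com,d.com}
Op 10: tick 3 -> clock=19.
Op 11: insert b.com -> 10.0.0.3 (expiry=19+2=21). clock=19
Op 12: insert a.com -> 10.0.0.1 (expiry=19+2=21). clock=19
Op 13: insert c.com -> 10.0.0.2 (expiry=19+1=20). clock=19
Op 14: tick 7 -> clock=26. purged={a.com,b.com,c.com}
Op 15: tick 4 -> clock=30.
Op 16: tick 3 -> clock=33.
Op 17: tick 5 -> clock=38.
Op 18: insert e.com -> 10.0.0.2 (expiry=38+1=39). clock=38
Op 19: tick 3 -> clock=41. purged={e.com}
Op 20: insert e.com -> 10.0.0.4 (expiry=41+3=44). clock=41
Op 21: insert c.com -> 10.0.0.1 (expiry=41+2=43). clock=41
Op 22: tick 1 -> clock=42.
Op 23: tick 3 -> clock=45. purged={c.com,e.com}
Op 24: insert b.com -> 10.0.0.1 (expiry=45+3=48). clock=45
Op 25: insert a.com -> 10.0.0.4 (expiry=45+2=47). clock=45
Op 26: insert c.com -> 10.0.0.1 (expiry=45+3=48). clock=45
Op 27: tick 6 -> clock=51. purged={a.com,b.com,c.com}
Op 28: tick 2 -> clock=53.
Op 29: tick 3 -> clock=56.
lookup e.com: not in cache (expired or never inserted)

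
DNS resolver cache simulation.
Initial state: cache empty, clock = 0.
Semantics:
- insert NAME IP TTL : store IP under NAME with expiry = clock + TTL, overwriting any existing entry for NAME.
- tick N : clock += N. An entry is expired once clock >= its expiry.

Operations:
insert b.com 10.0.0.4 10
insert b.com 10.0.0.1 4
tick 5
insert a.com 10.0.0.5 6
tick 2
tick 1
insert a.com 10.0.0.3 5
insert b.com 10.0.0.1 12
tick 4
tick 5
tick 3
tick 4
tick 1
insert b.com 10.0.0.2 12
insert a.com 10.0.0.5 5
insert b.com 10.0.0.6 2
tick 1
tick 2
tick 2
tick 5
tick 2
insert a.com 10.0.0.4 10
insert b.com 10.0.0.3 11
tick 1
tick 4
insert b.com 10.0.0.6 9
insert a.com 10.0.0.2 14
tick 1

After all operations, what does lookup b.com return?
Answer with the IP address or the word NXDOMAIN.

Answer: 10.0.0.6

Derivation:
Op 1: insert b.com -> 10.0.0.4 (expiry=0+10=10). clock=0
Op 2: insert b.com -> 10.0.0.1 (expiry=0+4=4). clock=0
Op 3: tick 5 -> clock=5. purged={b.com}
Op 4: insert a.com -> 10.0.0.5 (expiry=5+6=11). clock=5
Op 5: tick 2 -> clock=7.
Op 6: tick 1 -> clock=8.
Op 7: insert a.com -> 10.0.0.3 (expiry=8+5=13). clock=8
Op 8: insert b.com -> 10.0.0.1 (expiry=8+12=20). clock=8
Op 9: tick 4 -> clock=12.
Op 10: tick 5 -> clock=17. purged={a.com}
Op 11: tick 3 -> clock=20. purged={b.com}
Op 12: tick 4 -> clock=24.
Op 13: tick 1 -> clock=25.
Op 14: insert b.com -> 10.0.0.2 (expiry=25+12=37). clock=25
Op 15: insert a.com -> 10.0.0.5 (expiry=25+5=30). clock=25
Op 16: insert b.com -> 10.0.0.6 (expiry=25+2=27). clock=25
Op 17: tick 1 -> clock=26.
Op 18: tick 2 -> clock=28. purged={b.com}
Op 19: tick 2 -> clock=30. purged={a.com}
Op 20: tick 5 -> clock=35.
Op 21: tick 2 -> clock=37.
Op 22: insert a.com -> 10.0.0.4 (expiry=37+10=47). clock=37
Op 23: insert b.com -> 10.0.0.3 (expiry=37+11=48). clock=37
Op 24: tick 1 -> clock=38.
Op 25: tick 4 -> clock=42.
Op 26: insert b.com -> 10.0.0.6 (expiry=42+9=51). clock=42
Op 27: insert a.com -> 10.0.0.2 (expiry=42+14=56). clock=42
Op 28: tick 1 -> clock=43.
lookup b.com: present, ip=10.0.0.6 expiry=51 > clock=43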